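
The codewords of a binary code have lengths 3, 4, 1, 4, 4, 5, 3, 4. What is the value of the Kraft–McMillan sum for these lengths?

With common denominator 2^5 = 32: Σ 2^(−ℓᵢ) = 4/32 + 2/32 + 16/32 + 2/32 + 2/32 + 1/32 + 4/32 + 2/32 = 33/32 = 1.03125.

1.03125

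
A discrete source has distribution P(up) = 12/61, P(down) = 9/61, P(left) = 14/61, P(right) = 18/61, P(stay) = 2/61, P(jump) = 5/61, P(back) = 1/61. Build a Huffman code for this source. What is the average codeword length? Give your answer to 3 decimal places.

Repeatedly combine the two least-probable nodes; the expected code length is the sum of the merged weights.
merge 1/61 + 2/61 → 3/61
merge 3/61 + 5/61 → 8/61
merge 8/61 + 9/61 → 17/61
merge 12/61 + 14/61 → 26/61
merge 17/61 + 18/61 → 35/61
merge 26/61 + 35/61 → 1
L = 3/61 + 8/61 + 17/61 + 26/61 + 35/61 + 1 = 150/61 ≈ 2.459 bits/symbol.

2.459 bits/symbol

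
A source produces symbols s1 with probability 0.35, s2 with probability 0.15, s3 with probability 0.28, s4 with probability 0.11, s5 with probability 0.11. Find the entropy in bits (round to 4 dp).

H = −Σ pᵢ log₂ pᵢ.
−0.35·log₂(0.35) = 0.5301
−0.15·log₂(0.15) = 0.4105
−0.28·log₂(0.28) = 0.5142
−0.11·log₂(0.11) = 0.3503
−0.11·log₂(0.11) = 0.3503
Sum ≈ 2.1554 → 2.1554 bits.

2.1554 bits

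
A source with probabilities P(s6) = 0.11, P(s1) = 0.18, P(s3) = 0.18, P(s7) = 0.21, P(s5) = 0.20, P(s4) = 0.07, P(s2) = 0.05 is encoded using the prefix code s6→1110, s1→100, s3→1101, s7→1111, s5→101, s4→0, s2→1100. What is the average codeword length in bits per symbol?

3.41 bits/symbol

L̄ = Σ pᵢ·ℓᵢ = 0.11·4 + 0.18·3 + 0.18·4 + 0.21·4 + 0.20·3 + 0.07·1 + 0.05·4 = 3.41 bits/symbol.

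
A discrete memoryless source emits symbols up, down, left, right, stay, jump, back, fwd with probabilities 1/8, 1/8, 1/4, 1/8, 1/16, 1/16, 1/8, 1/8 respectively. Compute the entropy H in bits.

Each probability is a power of 1/2, so log₂(1/p) is an integer.
H = Σ p·log₂(1/p) = 1/8·3 + 1/8·3 + 1/4·2 + 1/8·3 + 1/16·4 + 1/16·4 + 1/8·3 + 1/8·3 = 2.875 bits.

2.875 bits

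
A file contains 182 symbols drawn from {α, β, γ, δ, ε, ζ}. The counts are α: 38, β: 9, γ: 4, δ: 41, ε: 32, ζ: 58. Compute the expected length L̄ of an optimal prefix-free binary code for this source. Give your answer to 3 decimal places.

Probabilities are the counts divided by 182.
Repeatedly combine the two least-probable nodes; the expected code length is the sum of the merged weights.
merge 2/91 + 9/182 → 1/14
merge 1/14 + 16/91 → 45/182
merge 19/91 + 41/182 → 79/182
merge 45/182 + 29/91 → 103/182
merge 79/182 + 103/182 → 1
L = 1/14 + 45/182 + 79/182 + 103/182 + 1 = 211/91 ≈ 2.319 bits/symbol.

2.319 bits/symbol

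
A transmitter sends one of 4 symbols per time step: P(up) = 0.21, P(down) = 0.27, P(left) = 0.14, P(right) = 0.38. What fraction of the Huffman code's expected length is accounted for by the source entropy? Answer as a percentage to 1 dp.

Entropy H = −Σ p log₂ p ≈ 1.9104 bits.
Huffman merges: 7/50+21/100→7/20; 27/100+7/20→31/50; 19/50+31/50→1. L = 197/100 ≈ 1.9700.
Efficiency = H/L = 1.9104/1.9700 = 97.0%.

97.0%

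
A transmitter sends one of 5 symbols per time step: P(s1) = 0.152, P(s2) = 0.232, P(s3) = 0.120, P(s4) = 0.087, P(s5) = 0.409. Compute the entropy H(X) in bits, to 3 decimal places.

H = −Σ pᵢ log₂ pᵢ.
−0.152·log₂(0.152) = 0.4131
−0.232·log₂(0.232) = 0.4890
−0.120·log₂(0.120) = 0.3671
−0.087·log₂(0.087) = 0.3065
−0.409·log₂(0.409) = 0.5275
Sum ≈ 2.1032 → 2.103 bits.

2.103 bits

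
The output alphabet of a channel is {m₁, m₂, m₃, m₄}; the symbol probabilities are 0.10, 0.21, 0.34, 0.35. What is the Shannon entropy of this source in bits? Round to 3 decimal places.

H = −Σ pᵢ log₂ pᵢ.
−0.10·log₂(0.10) = 0.3322
−0.21·log₂(0.21) = 0.4728
−0.34·log₂(0.34) = 0.5292
−0.35·log₂(0.35) = 0.5301
Sum ≈ 1.8643 → 1.864 bits.

1.864 bits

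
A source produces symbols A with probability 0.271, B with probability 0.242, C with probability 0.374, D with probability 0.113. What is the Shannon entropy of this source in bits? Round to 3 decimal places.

1.892 bits

H = −Σ pᵢ log₂ pᵢ.
−0.271·log₂(0.271) = 0.5105
−0.242·log₂(0.242) = 0.4954
−0.374·log₂(0.374) = 0.5307
−0.113·log₂(0.113) = 0.3555
Sum ≈ 1.8919 → 1.892 bits.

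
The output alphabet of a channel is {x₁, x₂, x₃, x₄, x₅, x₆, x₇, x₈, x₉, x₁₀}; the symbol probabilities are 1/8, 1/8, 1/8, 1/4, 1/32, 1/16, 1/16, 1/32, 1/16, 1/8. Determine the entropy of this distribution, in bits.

3.0625 bits

Each probability is a power of 1/2, so log₂(1/p) is an integer.
H = Σ p·log₂(1/p) = 1/8·3 + 1/8·3 + 1/8·3 + 1/4·2 + 1/32·5 + 1/16·4 + 1/16·4 + 1/32·5 + 1/16·4 + 1/8·3 = 3.0625 bits.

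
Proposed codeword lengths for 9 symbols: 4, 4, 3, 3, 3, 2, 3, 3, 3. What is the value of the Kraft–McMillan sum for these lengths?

1.125

With common denominator 2^4 = 16: Σ 2^(−ℓᵢ) = 1/16 + 1/16 + 2/16 + 2/16 + 2/16 + 4/16 + 2/16 + 2/16 + 2/16 = 18/16 = 1.125.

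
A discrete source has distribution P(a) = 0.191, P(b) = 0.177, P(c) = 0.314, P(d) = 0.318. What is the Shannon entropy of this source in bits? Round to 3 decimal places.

1.949 bits

H = −Σ pᵢ log₂ pᵢ.
−0.191·log₂(0.191) = 0.4562
−0.177·log₂(0.177) = 0.4422
−0.314·log₂(0.314) = 0.5247
−0.318·log₂(0.318) = 0.5256
Sum ≈ 1.9487 → 1.949 bits.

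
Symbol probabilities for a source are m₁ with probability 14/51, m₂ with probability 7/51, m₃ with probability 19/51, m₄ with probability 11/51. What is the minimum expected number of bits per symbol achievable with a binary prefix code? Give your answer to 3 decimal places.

Repeatedly combine the two least-probable nodes; the expected code length is the sum of the merged weights.
merge 7/51 + 11/51 → 6/17
merge 14/51 + 6/17 → 32/51
merge 19/51 + 32/51 → 1
L = 6/17 + 32/51 + 1 = 101/51 ≈ 1.980 bits/symbol.

1.980 bits/symbol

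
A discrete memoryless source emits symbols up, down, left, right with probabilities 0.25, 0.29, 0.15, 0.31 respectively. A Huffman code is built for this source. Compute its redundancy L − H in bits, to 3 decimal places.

0.048 bits

Entropy H = −Σ p log₂ p ≈ 1.9522 bits.
Huffman merges: 3/20+1/4→2/5; 29/100+31/100→3/5; 2/5+3/5→1. L = 2 ≈ 2.0000.
L − H = 2.0000 − 1.9522 = 0.048 bits.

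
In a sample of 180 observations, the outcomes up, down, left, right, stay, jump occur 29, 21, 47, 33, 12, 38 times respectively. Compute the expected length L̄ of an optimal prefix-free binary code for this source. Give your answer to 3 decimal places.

2.528 bits/symbol

Probabilities are the counts divided by 180.
Repeatedly combine the two least-probable nodes; the expected code length is the sum of the merged weights.
merge 1/15 + 7/60 → 11/60
merge 29/180 + 11/60 → 31/90
merge 11/60 + 19/90 → 71/180
merge 47/180 + 31/90 → 109/180
merge 71/180 + 109/180 → 1
L = 11/60 + 31/90 + 71/180 + 109/180 + 1 = 91/36 ≈ 2.528 bits/symbol.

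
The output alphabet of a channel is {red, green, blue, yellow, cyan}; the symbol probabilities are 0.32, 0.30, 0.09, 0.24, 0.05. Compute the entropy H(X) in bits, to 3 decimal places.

H = −Σ pᵢ log₂ pᵢ.
−0.32·log₂(0.32) = 0.5260
−0.30·log₂(0.30) = 0.5211
−0.09·log₂(0.09) = 0.3127
−0.24·log₂(0.24) = 0.4941
−0.05·log₂(0.05) = 0.2161
Sum ≈ 2.0700 → 2.070 bits.

2.070 bits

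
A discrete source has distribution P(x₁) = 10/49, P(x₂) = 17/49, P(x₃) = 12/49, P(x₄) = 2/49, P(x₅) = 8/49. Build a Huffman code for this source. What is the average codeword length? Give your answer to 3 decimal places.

Repeatedly combine the two least-probable nodes; the expected code length is the sum of the merged weights.
merge 2/49 + 8/49 → 10/49
merge 10/49 + 10/49 → 20/49
merge 12/49 + 17/49 → 29/49
merge 20/49 + 29/49 → 1
L = 10/49 + 20/49 + 29/49 + 1 = 108/49 ≈ 2.204 bits/symbol.

2.204 bits/symbol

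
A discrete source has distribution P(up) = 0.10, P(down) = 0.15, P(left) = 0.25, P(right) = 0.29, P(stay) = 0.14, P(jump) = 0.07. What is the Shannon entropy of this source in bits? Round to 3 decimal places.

2.426 bits

H = −Σ pᵢ log₂ pᵢ.
−0.10·log₂(0.10) = 0.3322
−0.15·log₂(0.15) = 0.4105
−0.25·log₂(0.25) = 0.5000
−0.29·log₂(0.29) = 0.5179
−0.14·log₂(0.14) = 0.3971
−0.07·log₂(0.07) = 0.2686
Sum ≈ 2.4263 → 2.426 bits.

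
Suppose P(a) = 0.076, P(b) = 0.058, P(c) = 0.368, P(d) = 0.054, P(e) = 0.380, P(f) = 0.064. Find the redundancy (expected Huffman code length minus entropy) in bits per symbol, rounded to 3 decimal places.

Entropy H = −Σ p log₂ p ≈ 2.0632 bits.
Huffman merges: 27/500+29/500→14/125; 8/125+19/250→7/50; 14/125+7/50→63/250; 63/250+46/125→31/50; 19/50+31/50→1. L = 531/250 ≈ 2.1240.
L − H = 2.1240 − 2.0632 = 0.061 bits.

0.061 bits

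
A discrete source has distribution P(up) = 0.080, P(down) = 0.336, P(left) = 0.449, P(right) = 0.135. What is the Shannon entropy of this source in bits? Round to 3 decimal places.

H = −Σ pᵢ log₂ pᵢ.
−0.080·log₂(0.080) = 0.2915
−0.336·log₂(0.336) = 0.5287
−0.449·log₂(0.449) = 0.5187
−0.135·log₂(0.135) = 0.3900
Sum ≈ 1.7289 → 1.729 bits.

1.729 bits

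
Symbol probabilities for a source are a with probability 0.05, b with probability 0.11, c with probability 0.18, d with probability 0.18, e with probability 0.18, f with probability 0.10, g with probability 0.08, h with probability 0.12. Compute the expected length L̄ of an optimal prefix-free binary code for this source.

Repeatedly combine the two least-probable nodes; the expected code length is the sum of the merged weights.
merge 1/20 + 2/25 → 13/100
merge 1/10 + 11/100 → 21/100
merge 3/25 + 13/100 → 1/4
merge 9/50 + 9/50 → 9/25
merge 9/50 + 21/100 → 39/100
merge 1/4 + 9/25 → 61/100
merge 39/100 + 61/100 → 1
L = 13/100 + 21/100 + 1/4 + 9/25 + 39/100 + 61/100 + 1 = 59/20 = 2.95 bits/symbol.

2.95 bits/symbol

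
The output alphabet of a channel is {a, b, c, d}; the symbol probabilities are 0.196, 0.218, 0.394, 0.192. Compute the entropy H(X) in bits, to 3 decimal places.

1.926 bits

H = −Σ pᵢ log₂ pᵢ.
−0.196·log₂(0.196) = 0.4608
−0.218·log₂(0.218) = 0.4791
−0.394·log₂(0.394) = 0.5294
−0.192·log₂(0.192) = 0.4571
Sum ≈ 1.9264 → 1.926 bits.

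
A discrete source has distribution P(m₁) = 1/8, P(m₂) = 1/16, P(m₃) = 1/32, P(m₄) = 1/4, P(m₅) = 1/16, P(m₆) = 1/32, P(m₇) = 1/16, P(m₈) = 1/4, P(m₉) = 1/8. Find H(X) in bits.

2.8125 bits

Each probability is a power of 1/2, so log₂(1/p) is an integer.
H = Σ p·log₂(1/p) = 1/8·3 + 1/16·4 + 1/32·5 + 1/4·2 + 1/16·4 + 1/32·5 + 1/16·4 + 1/4·2 + 1/8·3 = 2.8125 bits.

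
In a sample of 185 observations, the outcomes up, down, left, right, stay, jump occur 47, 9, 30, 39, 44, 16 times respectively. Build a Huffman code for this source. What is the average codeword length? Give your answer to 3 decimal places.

Probabilities are the counts divided by 185.
Repeatedly combine the two least-probable nodes; the expected code length is the sum of the merged weights.
merge 9/185 + 16/185 → 5/37
merge 5/37 + 6/37 → 11/37
merge 39/185 + 44/185 → 83/185
merge 47/185 + 11/37 → 102/185
merge 83/185 + 102/185 → 1
L = 5/37 + 11/37 + 83/185 + 102/185 + 1 = 90/37 ≈ 2.432 bits/symbol.

2.432 bits/symbol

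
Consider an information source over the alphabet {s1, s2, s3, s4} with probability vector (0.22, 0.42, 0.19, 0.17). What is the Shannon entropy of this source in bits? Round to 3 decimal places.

H = −Σ pᵢ log₂ pᵢ.
−0.22·log₂(0.22) = 0.4806
−0.42·log₂(0.42) = 0.5256
−0.19·log₂(0.19) = 0.4552
−0.17·log₂(0.17) = 0.4346
Sum ≈ 1.8960 → 1.896 bits.

1.896 bits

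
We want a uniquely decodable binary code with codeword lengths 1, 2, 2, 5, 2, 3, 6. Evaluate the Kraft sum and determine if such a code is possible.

1.421875; no

With common denominator 2^6 = 64: Σ 2^(−ℓᵢ) = 32/64 + 16/64 + 16/64 + 2/64 + 16/64 + 8/64 + 1/64 = 91/64 = 1.421875.
Kraft's inequality requires Σ ≤ 1; here Σ = 1.421875 > 1, so no such prefix code exists.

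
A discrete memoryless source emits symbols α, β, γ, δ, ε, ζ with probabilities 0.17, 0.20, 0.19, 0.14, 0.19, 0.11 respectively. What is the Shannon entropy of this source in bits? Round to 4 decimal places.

2.5568 bits

H = −Σ pᵢ log₂ pᵢ.
−0.17·log₂(0.17) = 0.4346
−0.20·log₂(0.20) = 0.4644
−0.19·log₂(0.19) = 0.4552
−0.14·log₂(0.14) = 0.3971
−0.19·log₂(0.19) = 0.4552
−0.11·log₂(0.11) = 0.3503
Sum ≈ 2.5568 → 2.5568 bits.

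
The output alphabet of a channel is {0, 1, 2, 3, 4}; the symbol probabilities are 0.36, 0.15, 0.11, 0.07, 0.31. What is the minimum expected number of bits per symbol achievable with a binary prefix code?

2.15 bits/symbol

Repeatedly combine the two least-probable nodes; the expected code length is the sum of the merged weights.
merge 7/100 + 11/100 → 9/50
merge 3/20 + 9/50 → 33/100
merge 31/100 + 33/100 → 16/25
merge 9/25 + 16/25 → 1
L = 9/50 + 33/100 + 16/25 + 1 = 43/20 = 2.15 bits/symbol.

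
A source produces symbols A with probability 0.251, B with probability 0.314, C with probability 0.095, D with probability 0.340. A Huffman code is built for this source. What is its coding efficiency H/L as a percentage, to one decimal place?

Entropy H = −Σ p log₂ p ≈ 1.8771 bits.
Huffman merges: 19/200+251/1000→173/500; 157/500+17/50→327/500; 173/500+327/500→1. L = 2 ≈ 2.0000.
Efficiency = H/L = 1.8771/2.0000 = 93.9%.

93.9%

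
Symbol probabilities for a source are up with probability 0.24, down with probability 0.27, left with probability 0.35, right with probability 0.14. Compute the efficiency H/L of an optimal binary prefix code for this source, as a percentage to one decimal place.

96.6%

Entropy H = −Σ p log₂ p ≈ 1.9314 bits.
Huffman merges: 7/50+6/25→19/50; 27/100+7/20→31/50; 19/50+31/50→1. L = 2 ≈ 2.0000.
Efficiency = H/L = 1.9314/2.0000 = 96.6%.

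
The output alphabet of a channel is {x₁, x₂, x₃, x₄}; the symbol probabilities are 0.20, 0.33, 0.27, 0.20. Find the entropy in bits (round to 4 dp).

H = −Σ pᵢ log₂ pᵢ.
−0.20·log₂(0.20) = 0.4644
−0.33·log₂(0.33) = 0.5278
−0.27·log₂(0.27) = 0.5100
−0.20·log₂(0.20) = 0.4644
Sum ≈ 1.9666 → 1.9666 bits.

1.9666 bits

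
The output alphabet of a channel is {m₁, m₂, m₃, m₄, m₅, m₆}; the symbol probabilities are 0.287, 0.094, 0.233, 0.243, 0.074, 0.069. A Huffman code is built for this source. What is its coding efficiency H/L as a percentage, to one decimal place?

Entropy H = −Σ p log₂ p ≈ 2.3673 bits.
Huffman merges: 69/1000+37/500→143/1000; 47/500+143/1000→237/1000; 233/1000+237/1000→47/100; 243/1000+287/1000→53/100; 47/100+53/100→1. L = 119/50 ≈ 2.3800.
Efficiency = H/L = 2.3673/2.3800 = 99.5%.

99.5%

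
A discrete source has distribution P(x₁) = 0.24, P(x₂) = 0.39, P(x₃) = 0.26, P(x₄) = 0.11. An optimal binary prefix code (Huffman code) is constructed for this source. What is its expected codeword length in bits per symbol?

Repeatedly combine the two least-probable nodes; the expected code length is the sum of the merged weights.
merge 11/100 + 6/25 → 7/20
merge 13/50 + 7/20 → 61/100
merge 39/100 + 61/100 → 1
L = 7/20 + 61/100 + 1 = 49/25 = 1.96 bits/symbol.

1.96 bits/symbol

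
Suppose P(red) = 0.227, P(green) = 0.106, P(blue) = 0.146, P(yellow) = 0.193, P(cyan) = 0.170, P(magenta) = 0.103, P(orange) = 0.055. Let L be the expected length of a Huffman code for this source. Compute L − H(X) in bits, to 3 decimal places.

0.043 bits

Entropy H = −Σ p log₂ p ≈ 2.6947 bits.
Huffman merges: 11/200+103/1000→79/500; 53/500+73/500→63/250; 79/500+17/100→41/125; 193/1000+227/1000→21/50; 63/250+41/125→29/50; 21/50+29/50→1. L = 1369/500 ≈ 2.7380.
L − H = 2.7380 − 2.6947 = 0.043 bits.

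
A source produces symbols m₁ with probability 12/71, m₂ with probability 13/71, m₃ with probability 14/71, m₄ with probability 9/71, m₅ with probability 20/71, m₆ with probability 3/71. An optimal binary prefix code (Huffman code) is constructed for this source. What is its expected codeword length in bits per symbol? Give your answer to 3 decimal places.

Repeatedly combine the two least-probable nodes; the expected code length is the sum of the merged weights.
merge 3/71 + 9/71 → 12/71
merge 12/71 + 12/71 → 24/71
merge 13/71 + 14/71 → 27/71
merge 20/71 + 24/71 → 44/71
merge 27/71 + 44/71 → 1
L = 12/71 + 24/71 + 27/71 + 44/71 + 1 = 178/71 ≈ 2.507 bits/symbol.

2.507 bits/symbol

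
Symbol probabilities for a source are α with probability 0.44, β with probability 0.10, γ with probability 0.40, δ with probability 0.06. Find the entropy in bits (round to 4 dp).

1.6256 bits

H = −Σ pᵢ log₂ pᵢ.
−0.44·log₂(0.44) = 0.5211
−0.10·log₂(0.10) = 0.3322
−0.40·log₂(0.40) = 0.5288
−0.06·log₂(0.06) = 0.2435
Sum ≈ 1.6256 → 1.6256 bits.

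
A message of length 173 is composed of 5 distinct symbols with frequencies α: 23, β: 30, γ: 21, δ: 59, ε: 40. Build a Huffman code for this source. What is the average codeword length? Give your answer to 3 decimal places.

Probabilities are the counts divided by 173.
Repeatedly combine the two least-probable nodes; the expected code length is the sum of the merged weights.
merge 21/173 + 23/173 → 44/173
merge 30/173 + 40/173 → 70/173
merge 44/173 + 59/173 → 103/173
merge 70/173 + 103/173 → 1
L = 44/173 + 70/173 + 103/173 + 1 = 390/173 ≈ 2.254 bits/symbol.

2.254 bits/symbol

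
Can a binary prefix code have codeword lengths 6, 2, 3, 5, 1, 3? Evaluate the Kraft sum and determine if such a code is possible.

1.046875; no

With common denominator 2^6 = 64: Σ 2^(−ℓᵢ) = 1/64 + 16/64 + 8/64 + 2/64 + 32/64 + 8/64 = 67/64 = 1.046875.
Kraft's inequality requires Σ ≤ 1; here Σ = 1.046875 > 1, so no such prefix code exists.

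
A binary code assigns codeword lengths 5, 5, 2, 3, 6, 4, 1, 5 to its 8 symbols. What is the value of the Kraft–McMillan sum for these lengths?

With common denominator 2^6 = 64: Σ 2^(−ℓᵢ) = 2/64 + 2/64 + 16/64 + 8/64 + 1/64 + 4/64 + 32/64 + 2/64 = 67/64 = 1.046875.

1.046875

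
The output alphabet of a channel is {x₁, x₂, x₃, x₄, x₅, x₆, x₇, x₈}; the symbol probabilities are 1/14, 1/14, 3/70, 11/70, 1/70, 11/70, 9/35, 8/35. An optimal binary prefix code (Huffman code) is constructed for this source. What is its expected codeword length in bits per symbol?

2.7 bits/symbol

Repeatedly combine the two least-probable nodes; the expected code length is the sum of the merged weights.
merge 1/70 + 3/70 → 2/35
merge 2/35 + 1/14 → 9/70
merge 1/14 + 9/70 → 1/5
merge 11/70 + 11/70 → 11/35
merge 1/5 + 8/35 → 3/7
merge 9/35 + 11/35 → 4/7
merge 3/7 + 4/7 → 1
L = 2/35 + 9/70 + 1/5 + 11/35 + 3/7 + 4/7 + 1 = 27/10 = 2.7 bits/symbol.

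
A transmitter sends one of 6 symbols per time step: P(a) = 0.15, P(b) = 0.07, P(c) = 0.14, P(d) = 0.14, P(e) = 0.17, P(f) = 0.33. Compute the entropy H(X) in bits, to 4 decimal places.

2.4357 bits

H = −Σ pᵢ log₂ pᵢ.
−0.15·log₂(0.15) = 0.4105
−0.07·log₂(0.07) = 0.2686
−0.14·log₂(0.14) = 0.3971
−0.14·log₂(0.14) = 0.3971
−0.17·log₂(0.17) = 0.4346
−0.33·log₂(0.33) = 0.5278
Sum ≈ 2.4357 → 2.4357 bits.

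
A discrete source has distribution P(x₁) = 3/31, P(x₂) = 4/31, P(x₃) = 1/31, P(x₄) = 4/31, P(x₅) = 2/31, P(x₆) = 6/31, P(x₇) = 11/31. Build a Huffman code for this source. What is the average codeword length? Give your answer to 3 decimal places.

Repeatedly combine the two least-probable nodes; the expected code length is the sum of the merged weights.
merge 1/31 + 2/31 → 3/31
merge 3/31 + 3/31 → 6/31
merge 4/31 + 4/31 → 8/31
merge 6/31 + 6/31 → 12/31
merge 8/31 + 11/31 → 19/31
merge 12/31 + 19/31 → 1
L = 3/31 + 6/31 + 8/31 + 12/31 + 19/31 + 1 = 79/31 ≈ 2.548 bits/symbol.

2.548 bits/symbol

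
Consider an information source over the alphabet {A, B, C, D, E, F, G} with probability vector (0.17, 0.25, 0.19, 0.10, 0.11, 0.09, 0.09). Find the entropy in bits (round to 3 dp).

H = −Σ pᵢ log₂ pᵢ.
−0.17·log₂(0.17) = 0.4346
−0.25·log₂(0.25) = 0.5000
−0.19·log₂(0.19) = 0.4552
−0.10·log₂(0.10) = 0.3322
−0.11·log₂(0.11) = 0.3503
−0.09·log₂(0.09) = 0.3127
−0.09·log₂(0.09) = 0.3127
Sum ≈ 2.6976 → 2.698 bits.

2.698 bits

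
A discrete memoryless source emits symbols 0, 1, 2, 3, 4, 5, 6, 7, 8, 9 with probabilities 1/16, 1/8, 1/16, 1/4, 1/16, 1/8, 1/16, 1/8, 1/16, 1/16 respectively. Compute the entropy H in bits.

3.125 bits

Each probability is a power of 1/2, so log₂(1/p) is an integer.
H = Σ p·log₂(1/p) = 1/16·4 + 1/8·3 + 1/16·4 + 1/4·2 + 1/16·4 + 1/8·3 + 1/16·4 + 1/8·3 + 1/16·4 + 1/16·4 = 3.125 bits.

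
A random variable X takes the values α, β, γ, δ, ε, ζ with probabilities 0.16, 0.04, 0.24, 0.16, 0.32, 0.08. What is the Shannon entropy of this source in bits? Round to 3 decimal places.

H = −Σ pᵢ log₂ pᵢ.
−0.16·log₂(0.16) = 0.4230
−0.04·log₂(0.04) = 0.1858
−0.24·log₂(0.24) = 0.4941
−0.16·log₂(0.16) = 0.4230
−0.32·log₂(0.32) = 0.5260
−0.08·log₂(0.08) = 0.2915
Sum ≈ 2.3435 → 2.343 bits.

2.343 bits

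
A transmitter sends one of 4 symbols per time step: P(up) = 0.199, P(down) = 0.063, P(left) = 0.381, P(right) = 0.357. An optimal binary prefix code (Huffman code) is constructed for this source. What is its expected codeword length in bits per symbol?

Repeatedly combine the two least-probable nodes; the expected code length is the sum of the merged weights.
merge 63/1000 + 199/1000 → 131/500
merge 131/500 + 357/1000 → 619/1000
merge 381/1000 + 619/1000 → 1
L = 131/500 + 619/1000 + 1 = 1881/1000 = 1.881 bits/symbol.

1.881 bits/symbol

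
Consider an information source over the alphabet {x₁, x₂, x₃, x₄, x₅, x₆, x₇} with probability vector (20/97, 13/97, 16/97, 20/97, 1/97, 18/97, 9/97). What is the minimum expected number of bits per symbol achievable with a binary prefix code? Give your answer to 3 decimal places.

Repeatedly combine the two least-probable nodes; the expected code length is the sum of the merged weights.
merge 1/97 + 9/97 → 10/97
merge 10/97 + 13/97 → 23/97
merge 16/97 + 18/97 → 34/97
merge 20/97 + 20/97 → 40/97
merge 23/97 + 34/97 → 57/97
merge 40/97 + 57/97 → 1
L = 10/97 + 23/97 + 34/97 + 40/97 + 57/97 + 1 = 261/97 ≈ 2.691 bits/symbol.

2.691 bits/symbol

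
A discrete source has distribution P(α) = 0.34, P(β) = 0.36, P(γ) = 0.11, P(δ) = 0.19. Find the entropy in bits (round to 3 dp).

1.865 bits

H = −Σ pᵢ log₂ pᵢ.
−0.34·log₂(0.34) = 0.5292
−0.36·log₂(0.36) = 0.5306
−0.11·log₂(0.11) = 0.3503
−0.19·log₂(0.19) = 0.4552
Sum ≈ 1.8653 → 1.865 bits.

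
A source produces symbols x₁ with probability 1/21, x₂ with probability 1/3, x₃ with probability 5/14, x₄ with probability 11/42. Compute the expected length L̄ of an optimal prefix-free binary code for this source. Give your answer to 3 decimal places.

Repeatedly combine the two least-probable nodes; the expected code length is the sum of the merged weights.
merge 1/21 + 11/42 → 13/42
merge 13/42 + 1/3 → 9/14
merge 5/14 + 9/14 → 1
L = 13/42 + 9/14 + 1 = 41/21 ≈ 1.952 bits/symbol.

1.952 bits/symbol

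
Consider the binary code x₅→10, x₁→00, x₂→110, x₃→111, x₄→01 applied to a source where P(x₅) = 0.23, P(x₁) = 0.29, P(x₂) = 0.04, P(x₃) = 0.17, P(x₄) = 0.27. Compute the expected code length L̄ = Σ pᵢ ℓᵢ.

L̄ = Σ pᵢ·ℓᵢ = 0.23·2 + 0.29·2 + 0.04·3 + 0.17·3 + 0.27·2 = 2.21 bits/symbol.

2.21 bits/symbol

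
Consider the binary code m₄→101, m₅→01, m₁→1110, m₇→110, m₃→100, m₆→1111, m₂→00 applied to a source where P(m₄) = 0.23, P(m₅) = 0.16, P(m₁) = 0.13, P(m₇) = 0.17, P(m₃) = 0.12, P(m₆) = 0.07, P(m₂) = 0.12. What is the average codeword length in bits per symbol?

L̄ = Σ pᵢ·ℓᵢ = 0.23·3 + 0.16·2 + 0.13·4 + 0.17·3 + 0.12·3 + 0.07·4 + 0.12·2 = 2.92 bits/symbol.

2.92 bits/symbol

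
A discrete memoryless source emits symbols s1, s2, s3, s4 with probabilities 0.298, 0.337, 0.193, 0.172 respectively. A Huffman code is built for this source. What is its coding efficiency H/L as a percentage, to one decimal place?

97.2%

Entropy H = −Σ p log₂ p ≈ 1.9442 bits.
Huffman merges: 43/250+193/1000→73/200; 149/500+337/1000→127/200; 73/200+127/200→1. L = 2 ≈ 2.0000.
Efficiency = H/L = 1.9442/2.0000 = 97.2%.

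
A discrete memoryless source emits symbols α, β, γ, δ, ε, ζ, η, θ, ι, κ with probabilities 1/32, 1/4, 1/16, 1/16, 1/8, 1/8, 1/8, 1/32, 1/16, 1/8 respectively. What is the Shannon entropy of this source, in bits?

3.0625 bits

Each probability is a power of 1/2, so log₂(1/p) is an integer.
H = Σ p·log₂(1/p) = 1/32·5 + 1/4·2 + 1/16·4 + 1/16·4 + 1/8·3 + 1/8·3 + 1/8·3 + 1/32·5 + 1/16·4 + 1/8·3 = 3.0625 bits.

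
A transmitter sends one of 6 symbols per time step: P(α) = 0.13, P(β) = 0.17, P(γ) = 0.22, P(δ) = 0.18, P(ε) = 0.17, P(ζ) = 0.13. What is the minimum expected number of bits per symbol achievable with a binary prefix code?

2.6 bits/symbol

Repeatedly combine the two least-probable nodes; the expected code length is the sum of the merged weights.
merge 13/100 + 13/100 → 13/50
merge 17/100 + 17/100 → 17/50
merge 9/50 + 11/50 → 2/5
merge 13/50 + 17/50 → 3/5
merge 2/5 + 3/5 → 1
L = 13/50 + 17/50 + 2/5 + 3/5 + 1 = 13/5 = 2.6 bits/symbol.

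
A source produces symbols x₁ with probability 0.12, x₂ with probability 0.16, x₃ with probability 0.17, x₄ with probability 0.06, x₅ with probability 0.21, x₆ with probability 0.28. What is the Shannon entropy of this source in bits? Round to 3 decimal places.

2.455 bits

H = −Σ pᵢ log₂ pᵢ.
−0.12·log₂(0.12) = 0.3671
−0.16·log₂(0.16) = 0.4230
−0.17·log₂(0.17) = 0.4346
−0.06·log₂(0.06) = 0.2435
−0.21·log₂(0.21) = 0.4728
−0.28·log₂(0.28) = 0.5142
Sum ≈ 2.4552 → 2.455 bits.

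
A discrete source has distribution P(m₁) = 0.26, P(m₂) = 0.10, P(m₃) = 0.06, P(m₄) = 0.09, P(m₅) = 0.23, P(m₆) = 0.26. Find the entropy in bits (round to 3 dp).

2.387 bits

H = −Σ pᵢ log₂ pᵢ.
−0.26·log₂(0.26) = 0.5053
−0.10·log₂(0.10) = 0.3322
−0.06·log₂(0.06) = 0.2435
−0.09·log₂(0.09) = 0.3127
−0.23·log₂(0.23) = 0.4877
−0.26·log₂(0.26) = 0.5053
Sum ≈ 2.3866 → 2.387 bits.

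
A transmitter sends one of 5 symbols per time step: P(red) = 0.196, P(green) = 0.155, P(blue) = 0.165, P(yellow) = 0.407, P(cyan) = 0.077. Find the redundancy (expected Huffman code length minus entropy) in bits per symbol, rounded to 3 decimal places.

Entropy H = −Σ p log₂ p ≈ 2.1193 bits.
Huffman merges: 77/1000+31/200→29/125; 33/200+49/250→361/1000; 29/125+361/1000→593/1000; 407/1000+593/1000→1. L = 1093/500 ≈ 2.1860.
L − H = 2.1860 − 2.1193 = 0.067 bits.

0.067 bits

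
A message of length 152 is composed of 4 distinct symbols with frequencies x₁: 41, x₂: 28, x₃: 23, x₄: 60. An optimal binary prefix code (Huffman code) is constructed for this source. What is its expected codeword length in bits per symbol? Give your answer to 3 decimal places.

Probabilities are the counts divided by 152.
Repeatedly combine the two least-probable nodes; the expected code length is the sum of the merged weights.
merge 23/152 + 7/38 → 51/152
merge 41/152 + 51/152 → 23/38
merge 15/38 + 23/38 → 1
L = 51/152 + 23/38 + 1 = 295/152 ≈ 1.941 bits/symbol.

1.941 bits/symbol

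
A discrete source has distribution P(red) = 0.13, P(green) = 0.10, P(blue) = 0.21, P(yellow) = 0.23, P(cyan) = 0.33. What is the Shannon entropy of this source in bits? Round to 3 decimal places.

H = −Σ pᵢ log₂ pᵢ.
−0.13·log₂(0.13) = 0.3826
−0.10·log₂(0.10) = 0.3322
−0.21·log₂(0.21) = 0.4728
−0.23·log₂(0.23) = 0.4877
−0.33·log₂(0.33) = 0.5278
Sum ≈ 2.2032 → 2.203 bits.

2.203 bits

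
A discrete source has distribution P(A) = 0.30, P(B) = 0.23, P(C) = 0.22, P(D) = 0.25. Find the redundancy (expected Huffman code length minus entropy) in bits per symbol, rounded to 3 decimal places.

0.011 bits

Entropy H = −Σ p log₂ p ≈ 1.9893 bits.
Huffman merges: 11/50+23/100→9/20; 1/4+3/10→11/20; 9/20+11/20→1. L = 2 ≈ 2.0000.
L − H = 2.0000 − 1.9893 = 0.011 bits.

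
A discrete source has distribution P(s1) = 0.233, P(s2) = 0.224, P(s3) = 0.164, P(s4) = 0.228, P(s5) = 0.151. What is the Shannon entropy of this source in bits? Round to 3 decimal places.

2.299 bits

H = −Σ pᵢ log₂ pᵢ.
−0.233·log₂(0.233) = 0.4897
−0.224·log₂(0.224) = 0.4835
−0.164·log₂(0.164) = 0.4278
−0.228·log₂(0.228) = 0.4863
−0.151·log₂(0.151) = 0.4118
Sum ≈ 2.2990 → 2.299 bits.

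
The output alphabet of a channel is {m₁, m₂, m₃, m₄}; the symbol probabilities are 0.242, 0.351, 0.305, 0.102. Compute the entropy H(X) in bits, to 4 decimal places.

H = −Σ pᵢ log₂ pᵢ.
−0.242·log₂(0.242) = 0.4954
−0.351·log₂(0.351) = 0.5302
−0.305·log₂(0.305) = 0.5225
−0.102·log₂(0.102) = 0.3359
Sum ≈ 1.8839 → 1.8839 bits.

1.8839 bits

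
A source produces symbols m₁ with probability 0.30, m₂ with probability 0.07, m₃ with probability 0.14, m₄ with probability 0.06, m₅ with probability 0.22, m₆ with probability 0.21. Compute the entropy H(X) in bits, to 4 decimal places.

2.3837 bits

H = −Σ pᵢ log₂ pᵢ.
−0.30·log₂(0.30) = 0.5211
−0.07·log₂(0.07) = 0.2686
−0.14·log₂(0.14) = 0.3971
−0.06·log₂(0.06) = 0.2435
−0.22·log₂(0.22) = 0.4806
−0.21·log₂(0.21) = 0.4728
Sum ≈ 2.3837 → 2.3837 bits.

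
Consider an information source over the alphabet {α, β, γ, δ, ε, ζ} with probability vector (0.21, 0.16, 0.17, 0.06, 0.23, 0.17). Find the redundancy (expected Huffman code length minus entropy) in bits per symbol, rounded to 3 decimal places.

Entropy H = −Σ p log₂ p ≈ 2.4962 bits.
Huffman merges: 3/50+4/25→11/50; 17/100+17/100→17/50; 21/100+11/50→43/100; 23/100+17/50→57/100; 43/100+57/100→1. L = 64/25 ≈ 2.5600.
L − H = 2.5600 − 2.4962 = 0.064 bits.

0.064 bits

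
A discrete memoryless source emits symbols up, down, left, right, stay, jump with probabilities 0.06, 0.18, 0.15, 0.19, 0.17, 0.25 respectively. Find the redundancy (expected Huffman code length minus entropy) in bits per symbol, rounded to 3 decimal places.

0.071 bits

Entropy H = −Σ p log₂ p ≈ 2.4892 bits.
Huffman merges: 3/50+3/20→21/100; 17/100+9/50→7/20; 19/100+21/100→2/5; 1/4+7/20→3/5; 2/5+3/5→1. L = 64/25 ≈ 2.5600.
L − H = 2.5600 − 2.4892 = 0.071 bits.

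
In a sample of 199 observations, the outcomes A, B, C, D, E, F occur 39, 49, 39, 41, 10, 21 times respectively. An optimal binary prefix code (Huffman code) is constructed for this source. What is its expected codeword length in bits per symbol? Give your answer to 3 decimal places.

Probabilities are the counts divided by 199.
Repeatedly combine the two least-probable nodes; the expected code length is the sum of the merged weights.
merge 10/199 + 21/199 → 31/199
merge 31/199 + 39/199 → 70/199
merge 39/199 + 41/199 → 80/199
merge 49/199 + 70/199 → 119/199
merge 80/199 + 119/199 → 1
L = 31/199 + 70/199 + 80/199 + 119/199 + 1 = 499/199 ≈ 2.508 bits/symbol.

2.508 bits/symbol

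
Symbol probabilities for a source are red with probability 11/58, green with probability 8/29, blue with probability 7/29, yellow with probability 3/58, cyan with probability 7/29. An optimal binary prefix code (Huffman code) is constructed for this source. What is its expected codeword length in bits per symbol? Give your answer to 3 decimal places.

Repeatedly combine the two least-probable nodes; the expected code length is the sum of the merged weights.
merge 3/58 + 11/58 → 7/29
merge 7/29 + 7/29 → 14/29
merge 7/29 + 8/29 → 15/29
merge 14/29 + 15/29 → 1
L = 7/29 + 14/29 + 15/29 + 1 = 65/29 ≈ 2.241 bits/symbol.

2.241 bits/symbol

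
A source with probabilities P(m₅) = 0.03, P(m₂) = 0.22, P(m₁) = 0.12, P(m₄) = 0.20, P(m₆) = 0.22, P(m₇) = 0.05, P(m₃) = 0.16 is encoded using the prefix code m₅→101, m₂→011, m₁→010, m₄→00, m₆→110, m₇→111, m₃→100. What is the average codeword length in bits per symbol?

L̄ = Σ pᵢ·ℓᵢ = 0.03·3 + 0.22·3 + 0.12·3 + 0.20·2 + 0.22·3 + 0.05·3 + 0.16·3 = 2.8 bits/symbol.

2.8 bits/symbol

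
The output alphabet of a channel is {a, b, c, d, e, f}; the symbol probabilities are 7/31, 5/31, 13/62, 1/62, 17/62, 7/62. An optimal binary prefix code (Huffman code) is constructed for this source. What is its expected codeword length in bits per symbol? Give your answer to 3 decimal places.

Repeatedly combine the two least-probable nodes; the expected code length is the sum of the merged weights.
merge 1/62 + 7/62 → 4/31
merge 4/31 + 5/31 → 9/31
merge 13/62 + 7/31 → 27/62
merge 17/62 + 9/31 → 35/62
merge 27/62 + 35/62 → 1
L = 4/31 + 9/31 + 27/62 + 35/62 + 1 = 75/31 ≈ 2.419 bits/symbol.

2.419 bits/symbol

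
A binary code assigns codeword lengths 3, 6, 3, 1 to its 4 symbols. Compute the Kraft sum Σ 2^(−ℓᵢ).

With common denominator 2^6 = 64: Σ 2^(−ℓᵢ) = 8/64 + 1/64 + 8/64 + 32/64 = 49/64 = 0.765625.

0.765625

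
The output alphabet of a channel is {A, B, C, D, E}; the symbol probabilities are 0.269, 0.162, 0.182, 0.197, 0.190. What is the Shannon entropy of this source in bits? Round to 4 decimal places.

H = −Σ pᵢ log₂ pᵢ.
−0.269·log₂(0.269) = 0.5096
−0.162·log₂(0.162) = 0.4254
−0.182·log₂(0.182) = 0.4474
−0.197·log₂(0.197) = 0.4617
−0.190·log₂(0.190) = 0.4552
Sum ≈ 2.2993 → 2.2993 bits.

2.2993 bits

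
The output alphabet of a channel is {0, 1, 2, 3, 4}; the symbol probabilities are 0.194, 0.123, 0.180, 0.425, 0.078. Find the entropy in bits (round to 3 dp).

H = −Σ pᵢ log₂ pᵢ.
−0.194·log₂(0.194) = 0.4590
−0.123·log₂(0.123) = 0.3719
−0.180·log₂(0.180) = 0.4453
−0.425·log₂(0.425) = 0.5246
−0.078·log₂(0.078) = 0.2871
Sum ≈ 2.0879 → 2.088 bits.

2.088 bits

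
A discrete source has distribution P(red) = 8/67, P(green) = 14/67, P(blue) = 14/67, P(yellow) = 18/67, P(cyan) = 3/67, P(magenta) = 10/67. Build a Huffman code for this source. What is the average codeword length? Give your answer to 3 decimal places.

Repeatedly combine the two least-probable nodes; the expected code length is the sum of the merged weights.
merge 3/67 + 8/67 → 11/67
merge 10/67 + 11/67 → 21/67
merge 14/67 + 14/67 → 28/67
merge 18/67 + 21/67 → 39/67
merge 28/67 + 39/67 → 1
L = 11/67 + 21/67 + 28/67 + 39/67 + 1 = 166/67 ≈ 2.478 bits/symbol.

2.478 bits/symbol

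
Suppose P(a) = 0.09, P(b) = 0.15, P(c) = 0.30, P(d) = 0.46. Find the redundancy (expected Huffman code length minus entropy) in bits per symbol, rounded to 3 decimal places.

0.020 bits

Entropy H = −Σ p log₂ p ≈ 1.7596 bits.
Huffman merges: 9/100+3/20→6/25; 6/25+3/10→27/50; 23/50+27/50→1. L = 89/50 ≈ 1.7800.
L − H = 1.7800 − 1.7596 = 0.020 bits.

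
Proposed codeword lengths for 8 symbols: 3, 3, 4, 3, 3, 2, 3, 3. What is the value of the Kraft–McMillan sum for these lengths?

1.0625

With common denominator 2^4 = 16: Σ 2^(−ℓᵢ) = 2/16 + 2/16 + 1/16 + 2/16 + 2/16 + 4/16 + 2/16 + 2/16 = 17/16 = 1.0625.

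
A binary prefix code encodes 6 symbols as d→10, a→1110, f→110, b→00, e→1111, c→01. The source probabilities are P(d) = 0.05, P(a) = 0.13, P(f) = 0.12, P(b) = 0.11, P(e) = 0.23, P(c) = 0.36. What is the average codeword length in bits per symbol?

2.84 bits/symbol

L̄ = Σ pᵢ·ℓᵢ = 0.05·2 + 0.13·4 + 0.12·3 + 0.11·2 + 0.23·4 + 0.36·2 = 2.84 bits/symbol.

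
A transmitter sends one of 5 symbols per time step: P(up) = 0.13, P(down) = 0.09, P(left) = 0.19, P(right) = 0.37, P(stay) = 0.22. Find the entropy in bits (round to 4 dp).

H = −Σ pᵢ log₂ pᵢ.
−0.13·log₂(0.13) = 0.3826
−0.09·log₂(0.09) = 0.3127
−0.19·log₂(0.19) = 0.4552
−0.37·log₂(0.37) = 0.5307
−0.22·log₂(0.22) = 0.4806
Sum ≈ 2.1618 → 2.1618 bits.

2.1618 bits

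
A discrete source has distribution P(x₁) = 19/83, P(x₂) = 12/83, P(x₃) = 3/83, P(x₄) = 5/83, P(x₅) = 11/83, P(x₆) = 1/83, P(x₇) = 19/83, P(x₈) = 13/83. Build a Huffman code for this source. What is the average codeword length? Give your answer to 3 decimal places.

2.699 bits/symbol

Repeatedly combine the two least-probable nodes; the expected code length is the sum of the merged weights.
merge 1/83 + 3/83 → 4/83
merge 4/83 + 5/83 → 9/83
merge 9/83 + 11/83 → 20/83
merge 12/83 + 13/83 → 25/83
merge 19/83 + 19/83 → 38/83
merge 20/83 + 25/83 → 45/83
merge 38/83 + 45/83 → 1
L = 4/83 + 9/83 + 20/83 + 25/83 + 38/83 + 45/83 + 1 = 224/83 ≈ 2.699 bits/symbol.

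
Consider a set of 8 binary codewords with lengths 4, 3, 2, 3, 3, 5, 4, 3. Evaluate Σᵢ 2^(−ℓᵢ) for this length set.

With common denominator 2^5 = 32: Σ 2^(−ℓᵢ) = 2/32 + 4/32 + 8/32 + 4/32 + 4/32 + 1/32 + 2/32 + 4/32 = 29/32 = 0.90625.

0.90625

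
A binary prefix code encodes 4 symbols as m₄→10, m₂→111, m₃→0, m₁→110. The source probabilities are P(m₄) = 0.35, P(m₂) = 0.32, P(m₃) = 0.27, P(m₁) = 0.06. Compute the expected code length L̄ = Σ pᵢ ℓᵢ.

L̄ = Σ pᵢ·ℓᵢ = 0.35·2 + 0.32·3 + 0.27·1 + 0.06·3 = 2.11 bits/symbol.

2.11 bits/symbol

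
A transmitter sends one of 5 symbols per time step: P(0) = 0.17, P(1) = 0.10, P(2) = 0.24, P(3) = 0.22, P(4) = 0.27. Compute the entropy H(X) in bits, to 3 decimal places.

2.252 bits

H = −Σ pᵢ log₂ pᵢ.
−0.17·log₂(0.17) = 0.4346
−0.10·log₂(0.10) = 0.3322
−0.24·log₂(0.24) = 0.4941
−0.22·log₂(0.22) = 0.4806
−0.27·log₂(0.27) = 0.5100
Sum ≈ 2.2515 → 2.252 bits.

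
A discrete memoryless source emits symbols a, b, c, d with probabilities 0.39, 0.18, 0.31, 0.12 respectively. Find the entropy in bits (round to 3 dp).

1.866 bits

H = −Σ pᵢ log₂ pᵢ.
−0.39·log₂(0.39) = 0.5298
−0.18·log₂(0.18) = 0.4453
−0.31·log₂(0.31) = 0.5238
−0.12·log₂(0.12) = 0.3671
Sum ≈ 1.8660 → 1.866 bits.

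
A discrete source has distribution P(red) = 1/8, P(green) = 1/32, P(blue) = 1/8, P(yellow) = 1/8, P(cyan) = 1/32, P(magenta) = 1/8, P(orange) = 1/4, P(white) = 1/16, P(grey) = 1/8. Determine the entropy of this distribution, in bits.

2.9375 bits

Each probability is a power of 1/2, so log₂(1/p) is an integer.
H = Σ p·log₂(1/p) = 1/8·3 + 1/32·5 + 1/8·3 + 1/8·3 + 1/32·5 + 1/8·3 + 1/4·2 + 1/16·4 + 1/8·3 = 2.9375 bits.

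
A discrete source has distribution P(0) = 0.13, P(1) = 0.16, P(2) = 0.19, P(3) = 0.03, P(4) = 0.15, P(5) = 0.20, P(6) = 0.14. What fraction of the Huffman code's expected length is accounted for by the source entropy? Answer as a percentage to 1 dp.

96.9%

Entropy H = −Σ p log₂ p ≈ 2.6847 bits.
Huffman merges: 3/100+13/100→4/25; 7/50+3/20→29/100; 4/25+4/25→8/25; 19/100+1/5→39/100; 29/100+8/25→61/100; 39/100+61/100→1. L = 277/100 ≈ 2.7700.
Efficiency = H/L = 2.6847/2.7700 = 96.9%.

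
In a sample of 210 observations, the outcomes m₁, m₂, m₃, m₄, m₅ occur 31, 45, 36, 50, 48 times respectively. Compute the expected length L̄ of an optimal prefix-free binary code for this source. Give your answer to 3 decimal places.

2.319 bits/symbol

Probabilities are the counts divided by 210.
Repeatedly combine the two least-probable nodes; the expected code length is the sum of the merged weights.
merge 31/210 + 6/35 → 67/210
merge 3/14 + 8/35 → 31/70
merge 5/21 + 67/210 → 39/70
merge 31/70 + 39/70 → 1
L = 67/210 + 31/70 + 39/70 + 1 = 487/210 ≈ 2.319 bits/symbol.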